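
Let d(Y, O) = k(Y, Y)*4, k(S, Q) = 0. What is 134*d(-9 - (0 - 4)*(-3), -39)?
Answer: 0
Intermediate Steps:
d(Y, O) = 0 (d(Y, O) = 0*4 = 0)
134*d(-9 - (0 - 4)*(-3), -39) = 134*0 = 0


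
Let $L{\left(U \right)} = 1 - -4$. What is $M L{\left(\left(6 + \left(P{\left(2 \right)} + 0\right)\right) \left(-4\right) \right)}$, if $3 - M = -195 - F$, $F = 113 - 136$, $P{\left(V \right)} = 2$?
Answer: $875$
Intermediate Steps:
$F = -23$
$L{\left(U \right)} = 5$ ($L{\left(U \right)} = 1 + 4 = 5$)
$M = 175$ ($M = 3 - \left(-195 - -23\right) = 3 - \left(-195 + 23\right) = 3 - -172 = 3 + 172 = 175$)
$M L{\left(\left(6 + \left(P{\left(2 \right)} + 0\right)\right) \left(-4\right) \right)} = 175 \cdot 5 = 875$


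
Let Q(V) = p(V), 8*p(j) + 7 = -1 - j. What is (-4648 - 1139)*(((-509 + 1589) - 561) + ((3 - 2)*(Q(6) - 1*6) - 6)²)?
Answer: -65560923/16 ≈ -4.0976e+6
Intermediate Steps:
p(j) = -1 - j/8 (p(j) = -7/8 + (-1 - j)/8 = -7/8 + (-⅛ - j/8) = -1 - j/8)
Q(V) = -1 - V/8
(-4648 - 1139)*(((-509 + 1589) - 561) + ((3 - 2)*(Q(6) - 1*6) - 6)²) = (-4648 - 1139)*(((-509 + 1589) - 561) + ((3 - 2)*((-1 - ⅛*6) - 1*6) - 6)²) = -5787*((1080 - 561) + (1*((-1 - ¾) - 6) - 6)²) = -5787*(519 + (1*(-7/4 - 6) - 6)²) = -5787*(519 + (1*(-31/4) - 6)²) = -5787*(519 + (-31/4 - 6)²) = -5787*(519 + (-55/4)²) = -5787*(519 + 3025/16) = -5787*11329/16 = -65560923/16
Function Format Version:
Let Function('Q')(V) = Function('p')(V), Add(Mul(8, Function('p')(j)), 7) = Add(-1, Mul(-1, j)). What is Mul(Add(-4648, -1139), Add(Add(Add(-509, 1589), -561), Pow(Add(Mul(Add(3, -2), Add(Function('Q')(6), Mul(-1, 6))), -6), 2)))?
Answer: Rational(-65560923, 16) ≈ -4.0976e+6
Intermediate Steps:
Function('p')(j) = Add(-1, Mul(Rational(-1, 8), j)) (Function('p')(j) = Add(Rational(-7, 8), Mul(Rational(1, 8), Add(-1, Mul(-1, j)))) = Add(Rational(-7, 8), Add(Rational(-1, 8), Mul(Rational(-1, 8), j))) = Add(-1, Mul(Rational(-1, 8), j)))
Function('Q')(V) = Add(-1, Mul(Rational(-1, 8), V))
Mul(Add(-4648, -1139), Add(Add(Add(-509, 1589), -561), Pow(Add(Mul(Add(3, -2), Add(Function('Q')(6), Mul(-1, 6))), -6), 2))) = Mul(Add(-4648, -1139), Add(Add(Add(-509, 1589), -561), Pow(Add(Mul(Add(3, -2), Add(Add(-1, Mul(Rational(-1, 8), 6)), Mul(-1, 6))), -6), 2))) = Mul(-5787, Add(Add(1080, -561), Pow(Add(Mul(1, Add(Add(-1, Rational(-3, 4)), -6)), -6), 2))) = Mul(-5787, Add(519, Pow(Add(Mul(1, Add(Rational(-7, 4), -6)), -6), 2))) = Mul(-5787, Add(519, Pow(Add(Mul(1, Rational(-31, 4)), -6), 2))) = Mul(-5787, Add(519, Pow(Add(Rational(-31, 4), -6), 2))) = Mul(-5787, Add(519, Pow(Rational(-55, 4), 2))) = Mul(-5787, Add(519, Rational(3025, 16))) = Mul(-5787, Rational(11329, 16)) = Rational(-65560923, 16)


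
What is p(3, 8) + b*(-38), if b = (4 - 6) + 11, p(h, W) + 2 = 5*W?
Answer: -304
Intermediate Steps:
p(h, W) = -2 + 5*W
b = 9 (b = -2 + 11 = 9)
p(3, 8) + b*(-38) = (-2 + 5*8) + 9*(-38) = (-2 + 40) - 342 = 38 - 342 = -304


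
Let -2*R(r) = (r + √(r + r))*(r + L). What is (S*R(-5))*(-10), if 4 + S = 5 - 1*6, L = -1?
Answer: -750 + 150*I*√10 ≈ -750.0 + 474.34*I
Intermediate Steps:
S = -5 (S = -4 + (5 - 1*6) = -4 + (5 - 6) = -4 - 1 = -5)
R(r) = -(-1 + r)*(r + √2*√r)/2 (R(r) = -(r + √(r + r))*(r - 1)/2 = -(r + √(2*r))*(-1 + r)/2 = -(r + √2*√r)*(-1 + r)/2 = -(-1 + r)*(r + √2*√r)/2)
(S*R(-5))*(-10) = -5*((½)*(-5) - ½*(-5)² + √2*√(-5)/2 - √2*(-5)^(3/2)/2)*(-10) = -5*(-5/2 - ½*25 + √2*(I*√5)/2 - √2*(-5*I*√5)/2)*(-10) = -5*(-5/2 - 25/2 + I*√10/2 + 5*I*√10/2)*(-10) = -5*(-15 + 3*I*√10)*(-10) = (75 - 15*I*√10)*(-10) = -750 + 150*I*√10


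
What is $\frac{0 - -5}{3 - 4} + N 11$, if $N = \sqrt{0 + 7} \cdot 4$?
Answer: $-5 + 44 \sqrt{7} \approx 111.41$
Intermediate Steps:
$N = 4 \sqrt{7}$ ($N = \sqrt{7} \cdot 4 = 4 \sqrt{7} \approx 10.583$)
$\frac{0 - -5}{3 - 4} + N 11 = \frac{0 - -5}{3 - 4} + 4 \sqrt{7} \cdot 11 = \frac{0 + 5}{-1} + 44 \sqrt{7} = \left(-1\right) 5 + 44 \sqrt{7} = -5 + 44 \sqrt{7}$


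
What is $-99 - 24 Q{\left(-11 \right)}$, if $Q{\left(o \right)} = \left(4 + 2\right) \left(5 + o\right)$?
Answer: $765$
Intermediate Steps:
$Q{\left(o \right)} = 30 + 6 o$ ($Q{\left(o \right)} = 6 \left(5 + o\right) = 30 + 6 o$)
$-99 - 24 Q{\left(-11 \right)} = -99 - 24 \left(30 + 6 \left(-11\right)\right) = -99 - 24 \left(30 - 66\right) = -99 - -864 = -99 + 864 = 765$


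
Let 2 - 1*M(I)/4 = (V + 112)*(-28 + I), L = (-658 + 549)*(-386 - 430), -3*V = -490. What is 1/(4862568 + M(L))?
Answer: -3/279190736 ≈ -1.0745e-8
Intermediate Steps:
V = 490/3 (V = -⅓*(-490) = 490/3 ≈ 163.33)
L = 88944 (L = -109*(-816) = 88944)
M(I) = 92536/3 - 3304*I/3 (M(I) = 8 - 4*(490/3 + 112)*(-28 + I) = 8 - 3304*(-28 + I)/3 = 8 - 4*(-23128/3 + 826*I/3) = 8 + (92512/3 - 3304*I/3) = 92536/3 - 3304*I/3)
1/(4862568 + M(L)) = 1/(4862568 + (92536/3 - 3304/3*88944)) = 1/(4862568 + (92536/3 - 97956992)) = 1/(4862568 - 293778440/3) = 1/(-279190736/3) = -3/279190736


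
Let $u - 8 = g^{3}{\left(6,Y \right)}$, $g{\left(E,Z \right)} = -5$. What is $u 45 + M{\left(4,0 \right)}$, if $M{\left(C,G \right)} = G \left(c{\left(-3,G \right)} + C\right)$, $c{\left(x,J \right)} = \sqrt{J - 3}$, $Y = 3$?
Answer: $-5265$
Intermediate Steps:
$c{\left(x,J \right)} = \sqrt{-3 + J}$
$u = -117$ ($u = 8 + \left(-5\right)^{3} = 8 - 125 = -117$)
$M{\left(C,G \right)} = G \left(C + \sqrt{-3 + G}\right)$ ($M{\left(C,G \right)} = G \left(\sqrt{-3 + G} + C\right) = G \left(C + \sqrt{-3 + G}\right)$)
$u 45 + M{\left(4,0 \right)} = \left(-117\right) 45 + 0 \left(4 + \sqrt{-3 + 0}\right) = -5265 + 0 \left(4 + \sqrt{-3}\right) = -5265 + 0 \left(4 + i \sqrt{3}\right) = -5265 + 0 = -5265$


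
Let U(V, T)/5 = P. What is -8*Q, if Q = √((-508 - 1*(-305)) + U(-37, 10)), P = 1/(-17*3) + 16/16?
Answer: -8*I*√515253/51 ≈ -112.6*I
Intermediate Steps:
P = 50/51 (P = -1/17*⅓ + 16*(1/16) = -1/51 + 1 = 50/51 ≈ 0.98039)
U(V, T) = 250/51 (U(V, T) = 5*(50/51) = 250/51)
Q = I*√515253/51 (Q = √((-508 - 1*(-305)) + 250/51) = √((-508 + 305) + 250/51) = √(-203 + 250/51) = √(-10103/51) = I*√515253/51 ≈ 14.075*I)
-8*Q = -8*I*√515253/51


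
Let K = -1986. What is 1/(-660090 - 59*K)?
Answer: -1/542916 ≈ -1.8419e-6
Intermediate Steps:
1/(-660090 - 59*K) = 1/(-660090 - 59*(-1986)) = 1/(-660090 + 117174) = 1/(-542916) = -1/542916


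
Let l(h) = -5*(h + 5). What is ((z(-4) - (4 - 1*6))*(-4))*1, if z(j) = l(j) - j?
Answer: -4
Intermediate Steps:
l(h) = -25 - 5*h (l(h) = -5*(5 + h) = -25 - 5*h)
z(j) = -25 - 6*j (z(j) = (-25 - 5*j) - j = -25 - 6*j)
((z(-4) - (4 - 1*6))*(-4))*1 = (((-25 - 6*(-4)) - (4 - 1*6))*(-4))*1 = (((-25 + 24) - (4 - 6))*(-4))*1 = ((-1 - 1*(-2))*(-4))*1 = ((-1 + 2)*(-4))*1 = (1*(-4))*1 = -4*1 = -4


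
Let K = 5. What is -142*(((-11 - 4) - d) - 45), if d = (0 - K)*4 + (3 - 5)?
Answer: 5396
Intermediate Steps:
d = -22 (d = (0 - 1*5)*4 + (3 - 5) = (0 - 5)*4 - 2 = -5*4 - 2 = -20 - 2 = -22)
-142*(((-11 - 4) - d) - 45) = -142*(((-11 - 4) - 1*(-22)) - 45) = -142*((-15 + 22) - 45) = -142*(7 - 45) = -142*(-38) = 5396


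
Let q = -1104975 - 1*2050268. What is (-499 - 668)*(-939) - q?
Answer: 4251056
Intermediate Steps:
q = -3155243 (q = -1104975 - 2050268 = -3155243)
(-499 - 668)*(-939) - q = (-499 - 668)*(-939) - 1*(-3155243) = -1167*(-939) + 3155243 = 1095813 + 3155243 = 4251056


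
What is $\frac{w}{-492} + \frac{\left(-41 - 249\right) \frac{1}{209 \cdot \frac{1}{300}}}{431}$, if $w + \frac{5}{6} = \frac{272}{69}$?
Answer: $- \frac{1981865297}{2038667928} \approx -0.97214$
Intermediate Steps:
$w = \frac{143}{46}$ ($w = - \frac{5}{6} + \frac{272}{69} = \frac{143}{46} \approx 3.1087$)
$\frac{w}{-492} + \frac{\left(-41 - 249\right) \frac{1}{209 \cdot \frac{1}{300}}}{431} = \frac{143}{46 \left(-492\right)} + \frac{\left(-41 - 249\right) \frac{1}{209 \cdot \frac{1}{300}}}{431} = \frac{143}{46} \left(- \frac{1}{492}\right) + - \frac{290}{209 \cdot \frac{1}{300}} \cdot \frac{1}{431} = - \frac{143}{22632} + - \frac{290}{\frac{209}{300}} \cdot \frac{1}{431} = - \frac{143}{22632} + \left(-290\right) \frac{300}{209} \cdot \frac{1}{431} = - \frac{143}{22632} - \frac{87000}{90079} = - \frac{1981865297}{2038667928}$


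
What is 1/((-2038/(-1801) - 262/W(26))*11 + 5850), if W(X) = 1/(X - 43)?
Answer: 1801/98796462 ≈ 1.8229e-5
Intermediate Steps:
W(X) = 1/(-43 + X)
1/((-2038/(-1801) - 262/W(26))*11 + 5850) = 1/((-2038/(-1801) - 262/(1/(-43 + 26)))*11 + 5850) = 1/((-2038*(-1/1801) - 262/(1/(-17)))*11 + 5850) = 1/((2038/1801 - 262/(-1/17))*11 + 5850) = 1/((2038/1801 - 262*(-17))*11 + 5850) = 1/((2038/1801 + 4454)*11 + 5850) = 1/((8023692/1801)*11 + 5850) = 1/(88260612/1801 + 5850) = 1/(98796462/1801) = 1801/98796462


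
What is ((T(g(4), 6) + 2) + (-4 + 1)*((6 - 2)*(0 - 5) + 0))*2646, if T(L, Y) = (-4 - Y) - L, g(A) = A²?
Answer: 95256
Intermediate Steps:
T(L, Y) = -4 - L - Y
((T(g(4), 6) + 2) + (-4 + 1)*((6 - 2)*(0 - 5) + 0))*2646 = (((-4 - 1*4² - 1*6) + 2) + (-4 + 1)*((6 - 2)*(0 - 5) + 0))*2646 = (((-4 - 1*16 - 6) + 2) - 3*(4*(-5) + 0))*2646 = (((-4 - 16 - 6) + 2) - 3*(-20 + 0))*2646 = ((-26 + 2) - 3*(-20))*2646 = (-24 + 60)*2646 = 36*2646 = 95256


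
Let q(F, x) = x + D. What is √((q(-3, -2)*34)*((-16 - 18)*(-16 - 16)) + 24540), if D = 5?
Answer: 2*√33879 ≈ 368.13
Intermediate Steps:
q(F, x) = 5 + x (q(F, x) = x + 5 = 5 + x)
√((q(-3, -2)*34)*((-16 - 18)*(-16 - 16)) + 24540) = √(((5 - 2)*34)*((-16 - 18)*(-16 - 16)) + 24540) = √((3*34)*(-34*(-32)) + 24540) = √(102*1088 + 24540) = √(110976 + 24540) = √135516 = 2*√33879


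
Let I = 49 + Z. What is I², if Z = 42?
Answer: 8281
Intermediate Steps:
I = 91 (I = 49 + 42 = 91)
I² = 91² = 8281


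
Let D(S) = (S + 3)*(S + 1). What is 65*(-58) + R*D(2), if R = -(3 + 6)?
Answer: -3905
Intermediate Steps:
R = -9 (R = -1*9 = -9)
D(S) = (1 + S)*(3 + S) (D(S) = (3 + S)*(1 + S) = (1 + S)*(3 + S))
65*(-58) + R*D(2) = 65*(-58) - 9*(3 + 2**2 + 4*2) = -3770 - 9*(3 + 4 + 8) = -3770 - 9*15 = -3770 - 135 = -3905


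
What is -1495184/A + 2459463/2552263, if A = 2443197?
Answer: 2192849821819/6235681304811 ≈ 0.35166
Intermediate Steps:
-1495184/A + 2459463/2552263 = -1495184/2443197 + 2459463/2552263 = 2192849821819/6235681304811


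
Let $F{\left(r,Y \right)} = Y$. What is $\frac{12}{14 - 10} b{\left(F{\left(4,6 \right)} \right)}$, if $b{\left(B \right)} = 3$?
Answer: $9$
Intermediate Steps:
$\frac{12}{14 - 10} b{\left(F{\left(4,6 \right)} \right)} = \frac{12}{14 - 10} \cdot 3 = \frac{12}{4} \cdot 3 = 12 \cdot \frac{1}{4} \cdot 3 = 3 \cdot 3 = 9$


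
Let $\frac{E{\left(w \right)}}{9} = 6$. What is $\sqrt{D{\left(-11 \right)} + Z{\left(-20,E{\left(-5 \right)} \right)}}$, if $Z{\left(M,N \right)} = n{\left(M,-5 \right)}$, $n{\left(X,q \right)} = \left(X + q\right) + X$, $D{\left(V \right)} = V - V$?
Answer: $3 i \sqrt{5} \approx 6.7082 i$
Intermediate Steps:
$E{\left(w \right)} = 54$ ($E{\left(w \right)} = 9 \cdot 6 = 54$)
$D{\left(V \right)} = 0$
$n{\left(X,q \right)} = q + 2 X$
$Z{\left(M,N \right)} = -5 + 2 M$
$\sqrt{D{\left(-11 \right)} + Z{\left(-20,E{\left(-5 \right)} \right)}} = \sqrt{0 + \left(-5 + 2 \left(-20\right)\right)} = \sqrt{0 - 45} = \sqrt{-45} = 3 i \sqrt{5}$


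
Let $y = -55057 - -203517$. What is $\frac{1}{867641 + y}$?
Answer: $\frac{1}{1016101} \approx 9.8415 \cdot 10^{-7}$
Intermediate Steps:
$y = 148460$ ($y = -55057 + 203517 = 148460$)
$\frac{1}{867641 + y} = \frac{1}{867641 + 148460} = \frac{1}{1016101}$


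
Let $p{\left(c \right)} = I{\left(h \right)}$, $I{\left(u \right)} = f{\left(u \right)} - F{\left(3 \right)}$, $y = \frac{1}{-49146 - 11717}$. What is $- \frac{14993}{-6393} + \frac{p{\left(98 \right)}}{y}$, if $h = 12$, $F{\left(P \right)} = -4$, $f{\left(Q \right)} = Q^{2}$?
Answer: $- \frac{57586364539}{6393} \approx -9.0077 \cdot 10^{6}$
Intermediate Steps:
$y = - \frac{1}{60863}$ ($y = \frac{1}{-60863} = - \frac{1}{60863} \approx -1.643 \cdot 10^{-5}$)
$I{\left(u \right)} = 4 + u^{2}$ ($I{\left(u \right)} = u^{2} - -4 = u^{2} + 4 = 4 + u^{2}$)
$p{\left(c \right)} = 148$ ($p{\left(c \right)} = 4 + 12^{2} = 4 + 144 = 148$)
$- \frac{14993}{-6393} + \frac{p{\left(98 \right)}}{y} = - \frac{14993}{-6393} + \frac{148}{- \frac{1}{60863}} = \left(-14993\right) \left(- \frac{1}{6393}\right) + 148 \left(-60863\right) = \frac{14993}{6393} - 9007724 = - \frac{57586364539}{6393}$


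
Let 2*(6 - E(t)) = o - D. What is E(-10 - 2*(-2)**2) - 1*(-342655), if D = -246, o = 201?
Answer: 684875/2 ≈ 3.4244e+5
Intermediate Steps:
E(t) = -435/2 (E(t) = 6 - (201 - 1*(-246))/2 = 6 - (201 + 246)/2 = 6 - 1/2*447 = 6 - 447/2 = -435/2)
E(-10 - 2*(-2)**2) - 1*(-342655) = -435/2 - 1*(-342655) = -435/2 + 342655 = 684875/2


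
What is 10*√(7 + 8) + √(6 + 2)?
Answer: 2*√2 + 10*√15 ≈ 41.558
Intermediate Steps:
10*√(7 + 8) + √(6 + 2) = 10*√15 + √8 = 10*√15 + 2*√2 = 2*√2 + 10*√15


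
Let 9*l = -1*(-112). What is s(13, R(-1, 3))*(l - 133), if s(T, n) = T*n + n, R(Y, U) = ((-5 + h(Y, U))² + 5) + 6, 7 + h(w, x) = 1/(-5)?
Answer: -1348872/5 ≈ -2.6977e+5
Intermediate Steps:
h(w, x) = -36/5 (h(w, x) = -7 + 1/(-5) = -7 - ⅕ = -36/5)
R(Y, U) = 3996/25 (R(Y, U) = ((-5 - 36/5)² + 5) + 6 = ((-61/5)² + 5) + 6 = (3721/25 + 5) + 6 = 3846/25 + 6 = 3996/25)
s(T, n) = n + T*n
l = 112/9 (l = (-1*(-112))/9 = (⅑)*112 = 112/9 ≈ 12.444)
s(13, R(-1, 3))*(l - 133) = (3996*(1 + 13)/25)*(112/9 - 133) = ((3996/25)*14)*(-1085/9) = (55944/25)*(-1085/9) = -1348872/5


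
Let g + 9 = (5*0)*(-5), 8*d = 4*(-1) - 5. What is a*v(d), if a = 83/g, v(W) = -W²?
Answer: 747/64 ≈ 11.672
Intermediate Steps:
d = -9/8 (d = (4*(-1) - 5)/8 = (-4 - 5)/8 = (⅛)*(-9) = -9/8 ≈ -1.1250)
g = -9 (g = -9 + (5*0)*(-5) = -9 + 0*(-5) = -9 + 0 = -9)
a = -83/9 (a = 83/(-9) = 83*(-⅑) = -83/9 ≈ -9.2222)
a*v(d) = -(-83)*(-9/8)²/9 = -(-83)*81/(9*64) = -83/9*(-81/64) = 747/64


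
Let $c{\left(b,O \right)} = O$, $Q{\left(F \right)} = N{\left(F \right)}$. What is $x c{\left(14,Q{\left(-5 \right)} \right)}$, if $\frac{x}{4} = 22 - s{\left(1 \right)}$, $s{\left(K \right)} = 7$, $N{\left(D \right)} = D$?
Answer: $-300$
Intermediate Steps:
$Q{\left(F \right)} = F$
$x = 60$ ($x = 4 \left(22 - 7\right) = 4 \cdot 15 = 60$)
$x c{\left(14,Q{\left(-5 \right)} \right)} = 60 \left(-5\right) = -300$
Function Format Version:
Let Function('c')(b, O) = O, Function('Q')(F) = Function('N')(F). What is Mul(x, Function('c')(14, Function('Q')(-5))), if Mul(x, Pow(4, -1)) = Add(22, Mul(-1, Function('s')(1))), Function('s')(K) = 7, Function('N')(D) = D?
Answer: -300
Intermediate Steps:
Function('Q')(F) = F
x = 60 (x = Mul(4, Add(22, Mul(-1, 7))) = Mul(4, Add(22, -7)) = Mul(4, 15) = 60)
Mul(x, Function('c')(14, Function('Q')(-5))) = Mul(60, -5) = -300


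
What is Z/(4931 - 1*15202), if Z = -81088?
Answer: 81088/10271 ≈ 7.8949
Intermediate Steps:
Z/(4931 - 1*15202) = -81088/(4931 - 1*15202) = -81088/(4931 - 15202) = -81088/(-10271) = -81088*(-1/10271) = 81088/10271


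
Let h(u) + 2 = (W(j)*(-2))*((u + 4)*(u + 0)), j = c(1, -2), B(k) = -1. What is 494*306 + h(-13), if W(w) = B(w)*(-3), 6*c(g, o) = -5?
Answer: 150460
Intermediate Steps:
c(g, o) = -5/6 (c(g, o) = (1/6)*(-5) = -5/6)
j = -5/6 ≈ -0.83333
W(w) = 3 (W(w) = -1*(-3) = 3)
h(u) = -2 - 6*u*(4 + u) (h(u) = -2 + (3*(-2))*((u + 4)*(u + 0)) = -2 - 6*(4 + u)*u = -2 - 6*u*(4 + u))
494*306 + h(-13) = 494*306 + (-2 - 24*(-13) - 6*(-13)**2) = 151164 + (-2 + 312 - 6*169) = 151164 + (-2 + 312 - 1014) = 151164 - 704 = 150460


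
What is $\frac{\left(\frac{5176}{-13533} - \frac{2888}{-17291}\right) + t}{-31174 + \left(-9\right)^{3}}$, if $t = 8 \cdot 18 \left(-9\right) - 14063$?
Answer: $\frac{3594042637889}{7465273383009} \approx 0.48143$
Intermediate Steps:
$t = -15359$ ($t = 144 \left(-9\right) - 14063 = -1296 - 14063 = -15359$)
$\frac{\left(\frac{5176}{-13533} - \frac{2888}{-17291}\right) + t}{-31174 + \left(-9\right)^{3}} = \frac{\left(\frac{5176}{-13533} - \frac{2888}{-17291}\right) - 15359}{-31174 + \left(-9\right)^{3}} = \frac{\left(5176 \left(- \frac{1}{13533}\right) - - \frac{2888}{17291}\right) - 15359}{-31174 - 729} = \frac{\left(- \frac{5176}{13533} + \frac{2888}{17291}\right) - 15359}{-31903} = \left(- \frac{50414912}{233999103} - 15359\right) \left(- \frac{1}{31903}\right) = \left(- \frac{3594042637889}{233999103}\right) \left(- \frac{1}{31903}\right) = \frac{3594042637889}{7465273383009}$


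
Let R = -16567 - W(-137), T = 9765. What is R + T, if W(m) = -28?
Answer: -6774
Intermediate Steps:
R = -16539 (R = -16567 - 1*(-28) = -16567 + 28 = -16539)
R + T = -16539 + 9765 = -6774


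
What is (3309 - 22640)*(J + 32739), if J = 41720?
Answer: -1439366929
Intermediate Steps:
(3309 - 22640)*(J + 32739) = (3309 - 22640)*(41720 + 32739) = -19331*74459 = -1439366929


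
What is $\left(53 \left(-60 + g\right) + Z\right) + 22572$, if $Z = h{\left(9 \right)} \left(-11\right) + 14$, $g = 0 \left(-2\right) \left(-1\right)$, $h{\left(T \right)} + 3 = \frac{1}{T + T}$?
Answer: $\frac{349891}{18} \approx 19438.0$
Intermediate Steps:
$h{\left(T \right)} = -3 + \frac{1}{2 T}$ ($h{\left(T \right)} = -3 + \frac{1}{T + T} = -3 + \frac{1}{2 T}$)
$g = 0$ ($g = 0 \left(-1\right) = 0$)
$Z = \frac{835}{18}$ ($Z = \left(-3 + \frac{1}{2 \cdot 9}\right) \left(-11\right) + 14 = \left(-3 + \frac{1}{2} \cdot \frac{1}{9}\right) \left(-11\right) + 14 = \left(-3 + \frac{1}{18}\right) \left(-11\right) + 14 = \left(- \frac{53}{18}\right) \left(-11\right) + 14 = \frac{583}{18} + 14 = \frac{835}{18} \approx 46.389$)
$\left(53 \left(-60 + g\right) + Z\right) + 22572 = \left(53 \left(-60 + 0\right) + \frac{835}{18}\right) + 22572 = \left(53 \left(-60\right) + \frac{835}{18}\right) + 22572 = \left(-3180 + \frac{835}{18}\right) + 22572 = - \frac{56405}{18} + 22572 = \frac{349891}{18}$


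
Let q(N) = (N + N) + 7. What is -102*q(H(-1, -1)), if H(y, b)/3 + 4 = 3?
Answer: -102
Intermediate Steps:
H(y, b) = -3 (H(y, b) = -12 + 3*3 = -12 + 9 = -3)
q(N) = 7 + 2*N (q(N) = 2*N + 7 = 7 + 2*N)
-102*q(H(-1, -1)) = -102*(7 + 2*(-3)) = -102*(7 - 6) = -102*1 = -102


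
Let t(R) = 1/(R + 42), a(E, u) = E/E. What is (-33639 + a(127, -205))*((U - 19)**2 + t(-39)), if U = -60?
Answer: -629837912/3 ≈ -2.0995e+8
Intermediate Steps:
a(E, u) = 1
t(R) = 1/(42 + R)
(-33639 + a(127, -205))*((U - 19)**2 + t(-39)) = (-33639 + 1)*((-60 - 19)**2 + 1/(42 - 39)) = -33638*((-79)**2 + 1/3) = -33638*(6241 + 1/3) = -33638*18724/3 = -629837912/3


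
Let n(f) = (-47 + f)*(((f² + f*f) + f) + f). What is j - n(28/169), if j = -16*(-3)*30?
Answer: 7037923240/4826809 ≈ 1458.1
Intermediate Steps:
n(f) = (-47 + f)*(2*f + 2*f²) (n(f) = (-47 + f)*(((f² + f²) + f) + f) = (-47 + f)*((2*f² + f) + f) = (-47 + f)*((f + 2*f²) + f) = (-47 + f)*(2*f + 2*f²))
j = 1440 (j = 48*30 = 1440)
j - n(28/169) = 1440 - 2*28/169*(-47 + (28/169)² - 1288/169) = 1440 - 2*28*(1/169)*(-47 + (28*(1/169))² - 1288/169) = 1440 - 2*28*(-47 + (28/169)² - 46*28/169)/169 = 1440 - 2*28*(-47 + 784/28561 - 1288/169)/169 = 1440 - 2*28*(-1559255)/(169*28561) = 1440 - 1*(-87318280/4826809) = 1440 + 87318280/4826809 = 7037923240/4826809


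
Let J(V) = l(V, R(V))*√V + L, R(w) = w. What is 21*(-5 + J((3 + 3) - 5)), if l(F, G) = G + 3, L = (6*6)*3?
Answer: 2247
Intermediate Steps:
L = 108 (L = 36*3 = 108)
l(F, G) = 3 + G
J(V) = 108 + √V*(3 + V) (J(V) = (3 + V)*√V + 108 = √V*(3 + V) + 108 = 108 + √V*(3 + V))
21*(-5 + J((3 + 3) - 5)) = 21*(-5 + (108 + √((3 + 3) - 5)*(3 + ((3 + 3) - 5)))) = 21*(-5 + (108 + √(6 - 5)*(3 + (6 - 5)))) = 21*(-5 + (108 + √1*(3 + 1))) = 21*(-5 + (108 + 1*4)) = 21*(-5 + (108 + 4)) = 21*(-5 + 112) = 21*107 = 2247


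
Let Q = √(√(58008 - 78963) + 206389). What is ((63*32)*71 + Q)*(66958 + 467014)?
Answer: 76430616192 + 533972*√(206389 + I*√20955) ≈ 7.6673e+10 + 85073.0*I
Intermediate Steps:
Q = √(206389 + I*√20955) (Q = √(√(-20955) + 206389) = √(I*√20955 + 206389) = √(206389 + I*√20955) ≈ 454.3 + 0.159*I)
((63*32)*71 + Q)*(66958 + 467014) = ((63*32)*71 + √(206389 + I*√20955))*(66958 + 467014) = (2016*71 + √(206389 + I*√20955))*533972 = (143136 + √(206389 + I*√20955))*533972 = 76430616192 + 533972*√(206389 + I*√20955)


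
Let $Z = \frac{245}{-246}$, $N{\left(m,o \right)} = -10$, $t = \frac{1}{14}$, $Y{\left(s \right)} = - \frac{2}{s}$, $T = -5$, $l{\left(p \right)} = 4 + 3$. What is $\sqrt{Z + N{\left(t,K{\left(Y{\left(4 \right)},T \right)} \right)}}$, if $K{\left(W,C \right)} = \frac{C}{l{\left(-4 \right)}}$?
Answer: $\frac{i \sqrt{665430}}{246} \approx 3.316 i$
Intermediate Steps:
$l{\left(p \right)} = 7$
$t = \frac{1}{14} \approx 0.071429$
$K{\left(W,C \right)} = \frac{C}{7}$
$Z = - \frac{245}{246}$ ($Z = 245 \left(- \frac{1}{246}\right) = - \frac{245}{246} \approx -0.99593$)
$\sqrt{Z + N{\left(t,K{\left(Y{\left(4 \right)},T \right)} \right)}} = \sqrt{- \frac{245}{246} - 10} = \sqrt{- \frac{2705}{246}} = \frac{i \sqrt{665430}}{246}$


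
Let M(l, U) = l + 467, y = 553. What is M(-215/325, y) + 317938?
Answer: 20696282/65 ≈ 3.1840e+5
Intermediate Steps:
M(l, U) = 467 + l
M(-215/325, y) + 317938 = (467 - 215/325) + 317938 = (467 - 215*1/325) + 317938 = (467 - 43/65) + 317938 = 30312/65 + 317938 = 20696282/65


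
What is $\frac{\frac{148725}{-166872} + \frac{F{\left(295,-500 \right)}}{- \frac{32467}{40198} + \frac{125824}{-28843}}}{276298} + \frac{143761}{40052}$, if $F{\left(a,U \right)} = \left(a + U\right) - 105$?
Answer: $\frac{10251424904107491763763}{2855890096779375976496} \approx 3.5896$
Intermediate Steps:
$F{\left(a,U \right)} = -105 + U + a$ ($F{\left(a,U \right)} = \left(U + a\right) - 105 = -105 + U + a$)
$\frac{\frac{148725}{-166872} + \frac{F{\left(295,-500 \right)}}{- \frac{32467}{40198} + \frac{125824}{-28843}}}{276298} + \frac{143761}{40052} = \frac{\frac{148725}{-166872} + \frac{-105 - 500 + 295}{- \frac{32467}{40198} + \frac{125824}{-28843}}}{276298} + \frac{143761}{40052} = \left(148725 \left(- \frac{1}{166872}\right) - \frac{310}{\left(-32467\right) \frac{1}{40198} + 125824 \left(- \frac{1}{28843}\right)}\right) \frac{1}{276298} + 143761 \cdot \frac{1}{40052} = \left(- \frac{49575}{55624} - \frac{310}{- \frac{32467}{40198} - \frac{125824}{28843}}\right) \frac{1}{276298} + \frac{143761}{40052} = \left(- \frac{49575}{55624} - \frac{310}{- \frac{5994318833}{1159430914}}\right) \frac{1}{276298} + \frac{143761}{40052} = \left(- \frac{49575}{55624} - - \frac{359423583340}{5994318833}\right) \frac{1}{276298} + \frac{143761}{40052} = \left(- \frac{49575}{55624} + \frac{359423583340}{5994318833}\right) \frac{1}{276298} + \frac{143761}{40052} = \frac{19695409043558185}{333427990766792} \cdot \frac{1}{276298} + \frac{143761}{40052} = \frac{19695409043558185}{92125486992883096016} + \frac{143761}{40052} = \frac{10251424904107491763763}{2855890096779375976496}$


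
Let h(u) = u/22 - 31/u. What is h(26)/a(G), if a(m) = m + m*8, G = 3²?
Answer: -1/7722 ≈ -0.00012950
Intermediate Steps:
h(u) = -31/u + u/22 (h(u) = u*(1/22) - 31/u = u/22 - 31/u = -31/u + u/22)
G = 9
a(m) = 9*m (a(m) = m + 8*m = 9*m)
h(26)/a(G) = (-31/26 + (1/22)*26)/((9*9)) = (-31*1/26 + 13/11)/81 = (-31/26 + 13/11)*(1/81) = -3/286*1/81 = -1/7722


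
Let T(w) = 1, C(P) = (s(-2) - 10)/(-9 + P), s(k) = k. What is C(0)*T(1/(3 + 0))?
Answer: 4/3 ≈ 1.3333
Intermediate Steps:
C(P) = -12/(-9 + P) (C(P) = (-2 - 10)/(-9 + P) = -12/(-9 + P))
C(0)*T(1/(3 + 0)) = -12/(-9 + 0)*1 = -12/(-9)*1 = -12*(-1/9)*1 = (4/3)*1 = 4/3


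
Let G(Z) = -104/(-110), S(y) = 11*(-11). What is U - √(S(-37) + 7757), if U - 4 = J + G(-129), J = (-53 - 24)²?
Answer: 326367/55 - 2*√1909 ≈ 5846.6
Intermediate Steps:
S(y) = -121
G(Z) = 52/55 (G(Z) = -104*(-1/110) = 52/55)
J = 5929 (J = (-77)² = 5929)
U = 326367/55 (U = 4 + (5929 + 52/55) = 4 + 326147/55 = 326367/55 ≈ 5933.9)
U - √(S(-37) + 7757) = 326367/55 - √(-121 + 7757) = 326367/55 - √7636 = 326367/55 - 2*√1909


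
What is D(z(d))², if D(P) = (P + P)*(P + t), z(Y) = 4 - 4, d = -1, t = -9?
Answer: 0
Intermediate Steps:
z(Y) = 0
D(P) = 2*P*(-9 + P) (D(P) = (P + P)*(P - 9) = (2*P)*(-9 + P) = 2*P*(-9 + P))
D(z(d))² = (2*0*(-9 + 0))² = (2*0*(-9))² = 0² = 0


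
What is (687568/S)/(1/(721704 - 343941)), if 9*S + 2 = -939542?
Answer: -292204969182/117443 ≈ -2.4881e+6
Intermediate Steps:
S = -939544/9 (S = -2/9 + (⅑)*(-939542) = -2/9 - 939542/9 = -939544/9 ≈ -1.0439e+5)
(687568/S)/(1/(721704 - 343941)) = (687568/(-939544/9))/(1/(721704 - 343941)) = (687568*(-9/939544))/(1/377763) = -773514/(117443*1/377763) = -773514/117443*377763 = -292204969182/117443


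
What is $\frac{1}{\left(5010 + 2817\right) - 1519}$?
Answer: $\frac{1}{6308} \approx 0.00015853$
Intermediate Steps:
$\frac{1}{\left(5010 + 2817\right) - 1519} = \frac{1}{7827 - 1519} = \frac{1}{6308}$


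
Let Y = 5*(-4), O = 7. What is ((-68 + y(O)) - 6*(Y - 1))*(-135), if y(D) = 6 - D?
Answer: -7695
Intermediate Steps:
Y = -20
((-68 + y(O)) - 6*(Y - 1))*(-135) = ((-68 + (6 - 1*7)) - 6*(-20 - 1))*(-135) = ((-68 + (6 - 7)) - 6*(-21))*(-135) = ((-68 - 1) + 126)*(-135) = (-69 + 126)*(-135) = 57*(-135) = -7695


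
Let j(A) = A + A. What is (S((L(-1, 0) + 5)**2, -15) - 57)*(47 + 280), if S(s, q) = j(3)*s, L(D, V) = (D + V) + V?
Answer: 12753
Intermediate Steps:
j(A) = 2*A
L(D, V) = D + 2*V
S(s, q) = 6*s (S(s, q) = (2*3)*s = 6*s)
(S((L(-1, 0) + 5)**2, -15) - 57)*(47 + 280) = (6*((-1 + 2*0) + 5)**2 - 57)*(47 + 280) = (6*((-1 + 0) + 5)**2 - 57)*327 = (6*(-1 + 5)**2 - 57)*327 = (6*4**2 - 57)*327 = (6*16 - 57)*327 = (96 - 57)*327 = 39*327 = 12753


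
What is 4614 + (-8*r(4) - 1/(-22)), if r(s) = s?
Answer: 100805/22 ≈ 4582.0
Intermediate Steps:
4614 + (-8*r(4) - 1/(-22)) = 4614 + (-8*4 - 1/(-22)) = 4614 + (-32 - 1*(-1/22)) = 4614 + (-32 + 1/22) = 4614 - 703/22 = 100805/22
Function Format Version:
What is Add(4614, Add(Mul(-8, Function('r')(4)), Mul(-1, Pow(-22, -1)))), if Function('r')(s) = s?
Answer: Rational(100805, 22) ≈ 4582.0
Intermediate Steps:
Add(4614, Add(Mul(-8, Function('r')(4)), Mul(-1, Pow(-22, -1)))) = Add(4614, Add(Mul(-8, 4), Mul(-1, Pow(-22, -1)))) = Add(4614, Add(-32, Mul(-1, Rational(-1, 22)))) = Add(4614, Add(-32, Rational(1, 22))) = Add(4614, Rational(-703, 22)) = Rational(100805, 22)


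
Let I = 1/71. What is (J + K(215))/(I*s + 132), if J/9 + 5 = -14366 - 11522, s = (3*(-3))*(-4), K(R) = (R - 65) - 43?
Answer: -8269015/4704 ≈ -1757.9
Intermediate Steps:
I = 1/71 ≈ 0.014085
K(R) = -108 + R (K(R) = (-65 + R) - 43 = -108 + R)
s = 36 (s = -9*(-4) = 36)
J = -233037 (J = -45 + 9*(-14366 - 11522) = -45 + 9*(-25888) = -45 - 232992 = -233037)
(J + K(215))/(I*s + 132) = (-233037 + (-108 + 215))/((1/71)*36 + 132) = (-233037 + 107)/(36/71 + 132) = -232930/9408/71 = -232930*71/9408 = -8269015/4704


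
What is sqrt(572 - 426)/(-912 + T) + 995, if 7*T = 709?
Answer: 995 - 7*sqrt(146)/5675 ≈ 994.99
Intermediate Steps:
T = 709/7 (T = (1/7)*709 = 709/7 ≈ 101.29)
sqrt(572 - 426)/(-912 + T) + 995 = sqrt(572 - 426)/(-912 + 709/7) + 995 = sqrt(146)/(-5675/7) + 995 = -7*sqrt(146)/5675 + 995 = 995 - 7*sqrt(146)/5675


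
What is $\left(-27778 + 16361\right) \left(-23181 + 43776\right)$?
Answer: $-235133115$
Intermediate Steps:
$\left(-27778 + 16361\right) \left(-23181 + 43776\right) = \left(-11417\right) 20595 = -235133115$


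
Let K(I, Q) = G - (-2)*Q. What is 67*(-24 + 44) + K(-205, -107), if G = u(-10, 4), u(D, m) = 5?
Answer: 1131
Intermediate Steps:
G = 5
K(I, Q) = 5 + 2*Q (K(I, Q) = 5 - (-2)*Q = 5 + 2*Q)
67*(-24 + 44) + K(-205, -107) = 67*(-24 + 44) + (5 + 2*(-107)) = 67*20 + (5 - 214) = 1340 - 209 = 1131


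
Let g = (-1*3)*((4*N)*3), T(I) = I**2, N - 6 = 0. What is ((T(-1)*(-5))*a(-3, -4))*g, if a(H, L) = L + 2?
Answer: -2160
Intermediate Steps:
N = 6 (N = 6 + 0 = 6)
a(H, L) = 2 + L
g = -216 (g = (-1*3)*((4*6)*3) = -72*3 = -3*72 = -216)
((T(-1)*(-5))*a(-3, -4))*g = (((-1)**2*(-5))*(2 - 4))*(-216) = ((1*(-5))*(-2))*(-216) = -5*(-2)*(-216) = 10*(-216) = -2160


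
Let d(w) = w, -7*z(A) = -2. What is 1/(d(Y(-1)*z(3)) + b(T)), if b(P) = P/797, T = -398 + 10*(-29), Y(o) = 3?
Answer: -5579/34 ≈ -164.09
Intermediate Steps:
z(A) = 2/7 (z(A) = -⅐*(-2) = 2/7)
T = -688 (T = -398 - 290 = -688)
b(P) = P/797 (b(P) = P*(1/797) = P/797)
1/(d(Y(-1)*z(3)) + b(T)) = 1/(3*(2/7) + (1/797)*(-688)) = 1/(6/7 - 688/797) = 1/(-34/5579) = -5579/34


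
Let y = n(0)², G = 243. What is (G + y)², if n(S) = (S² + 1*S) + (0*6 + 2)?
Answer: 61009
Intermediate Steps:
n(S) = 2 + S + S² (n(S) = (S² + S) + (0 + 2) = (S + S²) + 2 = 2 + S + S²)
y = 4 (y = (2 + 0 + 0²)² = (2 + 0 + 0)² = 2² = 4)
(G + y)² = (243 + 4)² = 247² = 61009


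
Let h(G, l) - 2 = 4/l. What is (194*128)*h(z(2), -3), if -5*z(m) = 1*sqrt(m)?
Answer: 49664/3 ≈ 16555.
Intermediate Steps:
z(m) = -sqrt(m)/5
h(G, l) = 2 + 4/l
(194*128)*h(z(2), -3) = (194*128)*(2 + 4/(-3)) = 24832*(2 + 4*(-1/3)) = 24832*(2 - 4/3) = 24832*(2/3) = 49664/3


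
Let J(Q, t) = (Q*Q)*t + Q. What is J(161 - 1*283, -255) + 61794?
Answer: -3733748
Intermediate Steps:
J(Q, t) = Q + t*Q² (J(Q, t) = Q²*t + Q = t*Q² + Q = Q + t*Q²)
J(161 - 1*283, -255) + 61794 = (161 - 1*283)*(1 + (161 - 1*283)*(-255)) + 61794 = (161 - 283)*(1 + (161 - 283)*(-255)) + 61794 = -122*(1 - 122*(-255)) + 61794 = -122*(1 + 31110) + 61794 = -122*31111 + 61794 = -3795542 + 61794 = -3733748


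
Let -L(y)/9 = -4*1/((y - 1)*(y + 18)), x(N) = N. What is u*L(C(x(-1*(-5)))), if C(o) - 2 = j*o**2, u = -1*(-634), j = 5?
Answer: 1268/1015 ≈ 1.2493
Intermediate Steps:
u = 634
C(o) = 2 + 5*o**2
L(y) = 36/((-1 + y)*(18 + y)) (L(y) = -(-36)/((y - 1)*(y + 18)) = -(-36)/((-1 + y)*(18 + y)) = 36/((-1 + y)*(18 + y)))
u*L(C(x(-1*(-5)))) = 634*(36/(-18 + (2 + 5*(-1*(-5))**2)**2 + 17*(2 + 5*(-1*(-5))**2))) = 634*(36/(-18 + (2 + 5*5**2)**2 + 17*(2 + 5*5**2))) = 634*(36/(-18 + (2 + 5*25)**2 + 17*(2 + 5*25))) = 634*(36/(-18 + (2 + 125)**2 + 17*(2 + 125))) = 634*(36/(-18 + 127**2 + 17*127)) = 634*(36/(-18 + 16129 + 2159)) = 634*(36/18270) = 634*(36*(1/18270)) = 634*(2/1015) = 1268/1015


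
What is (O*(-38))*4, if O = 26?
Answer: -3952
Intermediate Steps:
(O*(-38))*4 = (26*(-38))*4 = -988*4 = -3952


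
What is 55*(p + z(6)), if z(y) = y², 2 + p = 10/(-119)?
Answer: 221980/119 ≈ 1865.4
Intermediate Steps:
p = -248/119 (p = -2 + 10/(-119) = -2 + 10*(-1/119) = -2 - 10/119 = -248/119 ≈ -2.0840)
55*(p + z(6)) = 55*(-248/119 + 6²) = 55*(-248/119 + 36) = 55*(4036/119) = 221980/119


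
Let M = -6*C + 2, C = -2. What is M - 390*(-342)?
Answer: 133394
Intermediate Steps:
M = 14 (M = -6*(-2) + 2 = 12 + 2 = 14)
M - 390*(-342) = 14 - 390*(-342) = 14 + 133380 = 133394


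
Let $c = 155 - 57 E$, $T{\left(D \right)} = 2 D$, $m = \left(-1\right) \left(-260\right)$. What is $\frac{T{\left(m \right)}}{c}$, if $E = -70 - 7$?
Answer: $\frac{65}{568} \approx 0.11444$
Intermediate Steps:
$E = -77$
$m = 260$
$c = 4544$ ($c = 155 - -4389 = 155 + 4389 = 4544$)
$\frac{T{\left(m \right)}}{c} = \frac{2 \cdot 260}{4544} = 520 \cdot \frac{1}{4544} = \frac{65}{568}$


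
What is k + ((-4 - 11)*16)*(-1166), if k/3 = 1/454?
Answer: 127047363/454 ≈ 2.7984e+5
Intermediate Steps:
k = 3/454 ≈ 0.0066079
k + ((-4 - 11)*16)*(-1166) = 3/454 + ((-4 - 11)*16)*(-1166) = 3/454 - 15*16*(-1166) = 3/454 - 240*(-1166) = 3/454 + 279840 = 127047363/454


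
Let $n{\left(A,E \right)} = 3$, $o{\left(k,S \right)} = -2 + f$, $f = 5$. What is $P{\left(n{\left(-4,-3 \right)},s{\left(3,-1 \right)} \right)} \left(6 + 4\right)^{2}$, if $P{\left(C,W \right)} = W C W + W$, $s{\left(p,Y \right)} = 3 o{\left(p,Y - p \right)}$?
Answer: $25200$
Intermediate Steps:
$o{\left(k,S \right)} = 3$ ($o{\left(k,S \right)} = -2 + 5 = 3$)
$s{\left(p,Y \right)} = 9$ ($s{\left(p,Y \right)} = 3 \cdot 3 = 9$)
$P{\left(C,W \right)} = W + C W^{2}$ ($P{\left(C,W \right)} = C W W + W = C W^{2} + W = W + C W^{2}$)
$P{\left(n{\left(-4,-3 \right)},s{\left(3,-1 \right)} \right)} \left(6 + 4\right)^{2} = 9 \left(1 + 3 \cdot 9\right) \left(6 + 4\right)^{2} = 9 \left(1 + 27\right) 10^{2} = 9 \cdot 28 \cdot 100 = 252 \cdot 100 = 25200$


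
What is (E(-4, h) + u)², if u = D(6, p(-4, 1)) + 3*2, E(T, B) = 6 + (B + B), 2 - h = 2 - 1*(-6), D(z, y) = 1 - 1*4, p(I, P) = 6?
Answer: 9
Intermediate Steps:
D(z, y) = -3 (D(z, y) = 1 - 4 = -3)
h = -6 (h = 2 - (2 - 1*(-6)) = 2 - (2 + 6) = 2 - 1*8 = 2 - 8 = -6)
E(T, B) = 6 + 2*B
u = 3 (u = -3 + 3*2 = -3 + 6 = 3)
(E(-4, h) + u)² = ((6 + 2*(-6)) + 3)² = ((6 - 12) + 3)² = (-6 + 3)² = (-3)² = 9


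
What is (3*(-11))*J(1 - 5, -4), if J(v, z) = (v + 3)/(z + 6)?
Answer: 33/2 ≈ 16.500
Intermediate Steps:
J(v, z) = (3 + v)/(6 + z)
(3*(-11))*J(1 - 5, -4) = (3*(-11))*((3 + (1 - 5))/(6 - 4)) = -33*(3 - 4)/2 = -33*(-1)/2 = -33*(-1/2) = 33/2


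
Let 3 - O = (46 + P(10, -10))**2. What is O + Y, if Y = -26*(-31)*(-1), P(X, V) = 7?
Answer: -3612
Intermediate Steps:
Y = -806 (Y = 806*(-1) = -806)
O = -2806 (O = 3 - (46 + 7)**2 = 3 - 1*53**2 = 3 - 1*2809 = 3 - 2809 = -2806)
O + Y = -2806 - 806 = -3612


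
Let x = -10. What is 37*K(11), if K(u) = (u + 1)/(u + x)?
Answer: 444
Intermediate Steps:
K(u) = (1 + u)/(-10 + u) (K(u) = (u + 1)/(u - 10) = (1 + u)/(-10 + u))
37*K(11) = 37*((1 + 11)/(-10 + 11)) = 37*(12/1) = 37*(1*12) = 37*12 = 444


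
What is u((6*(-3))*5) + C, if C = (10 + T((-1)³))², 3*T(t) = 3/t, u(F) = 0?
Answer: 81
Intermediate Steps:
T(t) = 1/t (T(t) = (3/t)/3 = 1/t)
C = 81 (C = (10 + 1/((-1)³))² = (10 + 1/(-1))² = (10 - 1)² = 9² = 81)
u((6*(-3))*5) + C = 0 + 81 = 81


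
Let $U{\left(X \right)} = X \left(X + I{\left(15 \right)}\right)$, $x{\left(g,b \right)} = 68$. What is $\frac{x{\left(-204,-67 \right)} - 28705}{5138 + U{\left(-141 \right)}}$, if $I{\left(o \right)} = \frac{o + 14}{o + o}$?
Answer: $- \frac{286370}{248827} \approx -1.1509$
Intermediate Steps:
$I{\left(o \right)} = \frac{14 + o}{2 o}$
$U{\left(X \right)} = X \left(\frac{29}{30} + X\right)$ ($U{\left(X \right)} = X \left(X + \frac{14 + 15}{2 \cdot 15}\right) = X \left(X + \frac{1}{2} \cdot \frac{1}{15} \cdot 29\right) = X \left(X + \frac{29}{30}\right) = X \left(\frac{29}{30} + X\right)$)
$\frac{x{\left(-204,-67 \right)} - 28705}{5138 + U{\left(-141 \right)}} = \frac{68 - 28705}{5138 + \frac{1}{30} \left(-141\right) \left(29 + 30 \left(-141\right)\right)} = - \frac{28637}{5138 + \frac{1}{30} \left(-141\right) \left(29 - 4230\right)} = - \frac{28637}{5138 + \frac{1}{30} \left(-141\right) \left(-4201\right)} = - \frac{28637}{5138 + \frac{197447}{10}} = - \frac{28637}{\frac{248827}{10}} = \left(-28637\right) \frac{10}{248827} = - \frac{286370}{248827}$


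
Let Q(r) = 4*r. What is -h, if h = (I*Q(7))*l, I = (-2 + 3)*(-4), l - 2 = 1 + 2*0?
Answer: 336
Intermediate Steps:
l = 3 (l = 2 + (1 + 2*0) = 2 + (1 + 0) = 2 + 1 = 3)
I = -4 (I = 1*(-4) = -4)
h = -336 (h = -16*7*3 = -4*28*3 = -112*3 = -336)
-h = -1*(-336) = 336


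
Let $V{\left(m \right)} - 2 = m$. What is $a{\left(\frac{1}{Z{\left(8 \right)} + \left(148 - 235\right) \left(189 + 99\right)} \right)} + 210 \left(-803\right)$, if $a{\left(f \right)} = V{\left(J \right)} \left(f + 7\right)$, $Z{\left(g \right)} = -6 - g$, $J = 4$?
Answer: $- \frac{2113250583}{12535} \approx -1.6859 \cdot 10^{5}$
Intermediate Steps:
$V{\left(m \right)} = 2 + m$
$a{\left(f \right)} = 42 + 6 f$ ($a{\left(f \right)} = \left(2 + 4\right) \left(f + 7\right) = 6 \left(7 + f\right) = 42 + 6 f$)
$a{\left(\frac{1}{Z{\left(8 \right)} + \left(148 - 235\right) \left(189 + 99\right)} \right)} + 210 \left(-803\right) = \left(42 + \frac{6}{\left(-6 - 8\right) + \left(148 - 235\right) \left(189 + 99\right)}\right) + 210 \left(-803\right) = \left(42 + \frac{6}{\left(-6 - 8\right) - 25056}\right) - 168630 = \left(42 + \frac{6}{-14 - 25056}\right) - 168630 = \left(42 + \frac{6}{-25070}\right) - 168630 = \left(42 + 6 \left(- \frac{1}{25070}\right)\right) - 168630 = \left(42 - \frac{3}{12535}\right) - 168630 = \frac{526467}{12535} - 168630 = - \frac{2113250583}{12535}$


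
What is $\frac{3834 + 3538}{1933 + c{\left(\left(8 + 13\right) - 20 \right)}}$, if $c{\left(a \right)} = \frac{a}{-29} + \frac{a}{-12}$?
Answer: $\frac{2565456}{672643} \approx 3.814$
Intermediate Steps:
$c{\left(a \right)} = - \frac{41 a}{348}$ ($c{\left(a \right)} = a \left(- \frac{1}{29}\right) + a \left(- \frac{1}{12}\right) = - \frac{a}{29} - \frac{a}{12} = - \frac{41 a}{348}$)
$\frac{3834 + 3538}{1933 + c{\left(\left(8 + 13\right) - 20 \right)}} = \frac{3834 + 3538}{1933 - \frac{41 \left(\left(8 + 13\right) - 20\right)}{348}} = \frac{7372}{1933 - \frac{41 \left(21 - 20\right)}{348}} = \frac{7372}{1933 - \frac{41}{348}} = \frac{7372}{\frac{672643}{348}} = 7372 \cdot \frac{348}{672643} = \frac{2565456}{672643}$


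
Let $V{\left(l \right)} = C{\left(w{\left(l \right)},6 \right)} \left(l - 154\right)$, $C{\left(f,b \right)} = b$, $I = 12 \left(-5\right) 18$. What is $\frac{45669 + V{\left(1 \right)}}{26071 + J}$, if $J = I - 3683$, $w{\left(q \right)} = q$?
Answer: $\frac{6393}{3044} \approx 2.1002$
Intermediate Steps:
$I = -1080$ ($I = \left(-60\right) 18 = -1080$)
$V{\left(l \right)} = -924 + 6 l$ ($V{\left(l \right)} = 6 \left(l - 154\right) = 6 \left(-154 + l\right) = -924 + 6 l$)
$J = -4763$ ($J = -1080 - 3683 = -4763$)
$\frac{45669 + V{\left(1 \right)}}{26071 + J} = \frac{45669 + \left(-924 + 6 \cdot 1\right)}{26071 - 4763} = \frac{45669 + \left(-924 + 6\right)}{21308} = \left(45669 - 918\right) \frac{1}{21308} = 44751 \cdot \frac{1}{21308} = \frac{6393}{3044}$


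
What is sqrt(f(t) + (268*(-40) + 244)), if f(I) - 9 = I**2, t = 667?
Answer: sqrt(434422) ≈ 659.11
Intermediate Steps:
f(I) = 9 + I**2
sqrt(f(t) + (268*(-40) + 244)) = sqrt((9 + 667**2) + (268*(-40) + 244)) = sqrt((9 + 444889) + (-10720 + 244)) = sqrt(444898 - 10476) = sqrt(434422)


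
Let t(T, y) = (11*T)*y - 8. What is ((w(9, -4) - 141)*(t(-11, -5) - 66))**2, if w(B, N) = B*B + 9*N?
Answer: 2598552576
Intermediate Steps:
w(B, N) = B**2 + 9*N
t(T, y) = -8 + 11*T*y (t(T, y) = 11*T*y - 8 = -8 + 11*T*y)
((w(9, -4) - 141)*(t(-11, -5) - 66))**2 = (((9**2 + 9*(-4)) - 141)*((-8 + 11*(-11)*(-5)) - 66))**2 = (((81 - 36) - 141)*((-8 + 605) - 66))**2 = ((45 - 141)*(597 - 66))**2 = (-96*531)**2 = (-50976)**2 = 2598552576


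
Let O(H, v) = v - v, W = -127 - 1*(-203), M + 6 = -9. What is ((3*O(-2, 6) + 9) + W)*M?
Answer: -1275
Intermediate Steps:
M = -15 (M = -6 - 9 = -15)
W = 76 (W = -127 + 203 = 76)
O(H, v) = 0
((3*O(-2, 6) + 9) + W)*M = ((3*0 + 9) + 76)*(-15) = ((0 + 9) + 76)*(-15) = (9 + 76)*(-15) = 85*(-15) = -1275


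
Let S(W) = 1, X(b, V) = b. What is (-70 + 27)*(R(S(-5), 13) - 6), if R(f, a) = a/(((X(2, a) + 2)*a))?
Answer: 989/4 ≈ 247.25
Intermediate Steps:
R(f, a) = ¼ (R(f, a) = a/(((2 + 2)*a)) = a/((4*a)) = a*(1/(4*a)) = ¼)
(-70 + 27)*(R(S(-5), 13) - 6) = (-70 + 27)*(¼ - 6) = -43*(-23/4) = 989/4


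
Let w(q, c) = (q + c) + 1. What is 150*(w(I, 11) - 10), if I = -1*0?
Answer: 300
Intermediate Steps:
I = 0
w(q, c) = 1 + c + q (w(q, c) = (c + q) + 1 = 1 + c + q)
150*(w(I, 11) - 10) = 150*((1 + 11 + 0) - 10) = 150*(12 - 10) = 150*2 = 300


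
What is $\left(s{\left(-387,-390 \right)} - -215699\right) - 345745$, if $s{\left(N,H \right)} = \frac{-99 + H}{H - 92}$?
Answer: $- \frac{62681683}{482} \approx -1.3005 \cdot 10^{5}$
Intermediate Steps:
$s{\left(N,H \right)} = \frac{-99 + H}{-92 + H}$
$\left(s{\left(-387,-390 \right)} - -215699\right) - 345745 = \left(\frac{-99 - 390}{-92 - 390} - -215699\right) - 345745 = \left(\frac{1}{-482} \left(-489\right) + 215699\right) - 345745 = \left(\left(- \frac{1}{482}\right) \left(-489\right) + 215699\right) - 345745 = \left(\frac{489}{482} + 215699\right) - 345745 = \frac{103967407}{482} - 345745 = - \frac{62681683}{482}$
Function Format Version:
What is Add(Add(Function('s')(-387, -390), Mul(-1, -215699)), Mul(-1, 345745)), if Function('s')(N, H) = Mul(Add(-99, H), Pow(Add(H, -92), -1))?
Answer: Rational(-62681683, 482) ≈ -1.3005e+5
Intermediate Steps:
Function('s')(N, H) = Mul(Pow(Add(-92, H), -1), Add(-99, H)) (Function('s')(N, H) = Mul(Add(-99, H), Pow(Add(-92, H), -1)) = Mul(Pow(Add(-92, H), -1), Add(-99, H)))
Add(Add(Function('s')(-387, -390), Mul(-1, -215699)), Mul(-1, 345745)) = Add(Add(Mul(Pow(Add(-92, -390), -1), Add(-99, -390)), Mul(-1, -215699)), Mul(-1, 345745)) = Add(Add(Mul(Pow(-482, -1), -489), 215699), -345745) = Add(Add(Mul(Rational(-1, 482), -489), 215699), -345745) = Add(Add(Rational(489, 482), 215699), -345745) = Add(Rational(103967407, 482), -345745) = Rational(-62681683, 482)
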